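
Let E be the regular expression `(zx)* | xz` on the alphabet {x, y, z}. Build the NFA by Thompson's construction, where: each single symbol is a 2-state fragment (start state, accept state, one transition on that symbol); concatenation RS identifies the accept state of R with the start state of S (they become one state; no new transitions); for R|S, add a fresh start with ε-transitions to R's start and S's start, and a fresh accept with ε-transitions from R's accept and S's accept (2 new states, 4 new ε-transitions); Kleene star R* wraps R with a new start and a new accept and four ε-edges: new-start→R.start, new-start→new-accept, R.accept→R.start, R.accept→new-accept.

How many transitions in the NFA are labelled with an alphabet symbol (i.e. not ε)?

Building bottom-up:
Each of the 4 symbol leaves contributes exactly 1 symbol transition.
  zx → 2 symbol transitions
  (zx)* → 2 symbol transitions
  xz → 2 symbol transitions
  (zx)* | xz → 4 symbol transitions

4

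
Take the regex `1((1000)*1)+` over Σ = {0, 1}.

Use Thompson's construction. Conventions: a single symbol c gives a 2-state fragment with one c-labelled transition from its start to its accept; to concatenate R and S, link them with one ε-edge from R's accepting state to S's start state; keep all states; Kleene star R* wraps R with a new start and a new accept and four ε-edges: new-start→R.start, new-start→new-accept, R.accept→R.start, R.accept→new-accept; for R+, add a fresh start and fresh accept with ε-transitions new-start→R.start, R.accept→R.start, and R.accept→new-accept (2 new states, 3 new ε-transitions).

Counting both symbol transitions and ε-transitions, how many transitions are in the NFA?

Recursing over subexpressions:
Each of the 6 symbol leaves contributes 1 transition (1 symbol, 0 ε).
  1000 → 7 transitions (4 symbol, 3 ε)
  (1000)* → 11 transitions (4 symbol, 7 ε)
  (1000)*1 → 13 transitions (5 symbol, 8 ε)
  ((1000)*1)+ → 16 transitions (5 symbol, 11 ε)
  1((1000)*1)+ → 18 transitions (6 symbol, 12 ε)

18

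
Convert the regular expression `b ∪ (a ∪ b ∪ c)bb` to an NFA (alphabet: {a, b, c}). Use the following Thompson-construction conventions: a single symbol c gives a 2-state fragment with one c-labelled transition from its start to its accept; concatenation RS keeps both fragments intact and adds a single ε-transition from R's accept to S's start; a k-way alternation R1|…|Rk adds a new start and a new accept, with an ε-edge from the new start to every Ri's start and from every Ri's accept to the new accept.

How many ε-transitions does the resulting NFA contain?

12

Bottom-up over the parse tree:
Each of the 6 symbol leaves contributes 0 ε-transitions.
  a ∪ b ∪ c — 6 ε-transitions
  (a ∪ b ∪ c)bb — 8 ε-transitions
  b ∪ (a ∪ b ∪ c)bb — 12 ε-transitions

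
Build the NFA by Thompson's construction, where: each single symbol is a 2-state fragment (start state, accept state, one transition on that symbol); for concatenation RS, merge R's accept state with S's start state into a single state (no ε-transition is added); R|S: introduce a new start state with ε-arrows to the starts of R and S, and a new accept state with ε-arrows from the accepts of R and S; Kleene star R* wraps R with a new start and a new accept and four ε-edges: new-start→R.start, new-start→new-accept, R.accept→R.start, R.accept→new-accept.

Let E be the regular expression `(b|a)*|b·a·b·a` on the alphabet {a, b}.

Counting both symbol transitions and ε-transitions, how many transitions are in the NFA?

Bottom-up over the parse tree:
Each of the 6 symbol leaves contributes 1 transition (1 symbol, 0 ε).
  b|a : 6 transitions (2 symbol, 4 ε)
  (b|a)* : 10 transitions (2 symbol, 8 ε)
  b·a·b·a : 4 transitions (4 symbol, 0 ε)
  (b|a)*|b·a·b·a : 18 transitions (6 symbol, 12 ε)

18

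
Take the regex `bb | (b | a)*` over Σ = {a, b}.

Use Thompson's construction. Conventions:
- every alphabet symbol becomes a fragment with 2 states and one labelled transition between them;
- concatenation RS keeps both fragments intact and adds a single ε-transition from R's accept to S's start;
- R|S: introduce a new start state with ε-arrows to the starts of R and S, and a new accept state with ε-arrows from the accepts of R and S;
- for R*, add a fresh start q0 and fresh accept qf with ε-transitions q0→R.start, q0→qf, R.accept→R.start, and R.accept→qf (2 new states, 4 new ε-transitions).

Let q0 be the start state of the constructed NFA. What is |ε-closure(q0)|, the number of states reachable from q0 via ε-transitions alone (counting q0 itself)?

8

Work bottom-up. For each fragment F, track |ε-closure(F.start)| and whether F's accept lies in that closure (i.e. whether F accepts ε). A single-symbol fragment has closure size 1 and does not accept ε.
  bb — same as the first factor's closure: C = 1
  b | a — new start ε-reaches every alternative's start; none of them accept ε, so the new accept is not reached: C = 1 + 1 + 1 = 3
  (b | a)* — C = 1 (new start) + 3 (body) + 1 (new accept) = 5
  bb | (b | a)* — new start ε-reaches every alternative's start; at least one alternative accepts ε, so the union's new accept is reached too: C = 1 + 1 + 5 + 1 = 8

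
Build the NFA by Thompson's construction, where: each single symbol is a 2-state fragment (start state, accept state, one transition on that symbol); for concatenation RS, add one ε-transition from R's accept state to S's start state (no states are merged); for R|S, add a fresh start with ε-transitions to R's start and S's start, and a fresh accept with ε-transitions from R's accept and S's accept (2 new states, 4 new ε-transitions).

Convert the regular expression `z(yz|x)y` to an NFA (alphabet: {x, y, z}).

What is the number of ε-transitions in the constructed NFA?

Recursing over subexpressions:
Each of the 5 symbol leaves contributes 0 ε-transitions.
  yz — 1 ε-transition
  yz|x — 5 ε-transitions
  z(yz|x)y — 7 ε-transitions

7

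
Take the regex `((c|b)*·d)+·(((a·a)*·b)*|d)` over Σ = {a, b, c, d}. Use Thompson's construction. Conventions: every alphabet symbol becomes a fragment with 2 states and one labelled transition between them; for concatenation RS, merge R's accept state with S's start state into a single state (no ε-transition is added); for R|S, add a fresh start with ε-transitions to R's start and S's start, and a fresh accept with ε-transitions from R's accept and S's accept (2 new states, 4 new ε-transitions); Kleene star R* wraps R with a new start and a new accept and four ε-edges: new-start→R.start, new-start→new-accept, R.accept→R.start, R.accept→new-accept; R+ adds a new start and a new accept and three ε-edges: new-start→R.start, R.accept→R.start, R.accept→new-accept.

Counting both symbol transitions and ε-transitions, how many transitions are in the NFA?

30

By structural recursion:
Each of the 7 symbol leaves contributes 1 transition (1 symbol, 0 ε).
  c|b — 6 transitions (2 symbol, 4 ε)
  (c|b)* — 10 transitions (2 symbol, 8 ε)
  (c|b)*·d — 11 transitions (3 symbol, 8 ε)
  ((c|b)*·d)+ — 14 transitions (3 symbol, 11 ε)
  a·a — 2 transitions (2 symbol, 0 ε)
  (a·a)* — 6 transitions (2 symbol, 4 ε)
  (a·a)*·b — 7 transitions (3 symbol, 4 ε)
  ((a·a)*·b)* — 11 transitions (3 symbol, 8 ε)
  ((a·a)*·b)*|d — 16 transitions (4 symbol, 12 ε)
  ((c|b)*·d)+·(((a·a)*·b)*|d) — 30 transitions (7 symbol, 23 ε)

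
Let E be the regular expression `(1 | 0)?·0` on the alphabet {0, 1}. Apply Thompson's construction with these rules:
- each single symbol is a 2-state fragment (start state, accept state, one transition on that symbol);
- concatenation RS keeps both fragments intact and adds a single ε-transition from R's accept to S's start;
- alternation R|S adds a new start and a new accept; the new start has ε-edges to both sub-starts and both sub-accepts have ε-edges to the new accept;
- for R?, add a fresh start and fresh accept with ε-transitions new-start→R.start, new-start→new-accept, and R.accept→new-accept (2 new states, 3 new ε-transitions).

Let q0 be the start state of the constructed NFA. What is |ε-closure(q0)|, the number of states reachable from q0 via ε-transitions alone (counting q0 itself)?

Work bottom-up. For each fragment F, track |ε-closure(F.start)| and whether F's accept lies in that closure (i.e. whether F accepts ε). A single-symbol fragment has closure size 1 and does not accept ε.
  1 | 0 : |ε-closure| = 1 + 1 + 1 = 3 (the new accept is not ε-reachable since no branch accepts ε)
  (1 | 0)? : |ε-closure| = 1 (new start) + 3 (body) + 1 (new accept, via ε) = 5
  (1 | 0)?·0 : the left operand accepts ε, so the closure extends into the next operand (via the concat ε-link); |ε-closure| = 5 + 1 = 6

6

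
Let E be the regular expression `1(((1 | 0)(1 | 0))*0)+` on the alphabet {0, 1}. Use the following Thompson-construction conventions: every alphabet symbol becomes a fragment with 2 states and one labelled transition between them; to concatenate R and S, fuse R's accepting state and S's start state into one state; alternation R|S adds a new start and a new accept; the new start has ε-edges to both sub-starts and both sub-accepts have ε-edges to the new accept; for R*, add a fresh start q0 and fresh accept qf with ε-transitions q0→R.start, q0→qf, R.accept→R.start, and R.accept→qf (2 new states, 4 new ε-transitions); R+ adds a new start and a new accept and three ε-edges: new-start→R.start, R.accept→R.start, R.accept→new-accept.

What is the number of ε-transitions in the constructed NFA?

Bottom-up over the parse tree:
Each of the 6 symbol leaves contributes 0 ε-transitions.
  1 | 0 → 4 ε-transitions
  1 | 0 → 4 ε-transitions
  (1 | 0)(1 | 0) → 8 ε-transitions
  ((1 | 0)(1 | 0))* → 12 ε-transitions
  ((1 | 0)(1 | 0))*0 → 12 ε-transitions
  (((1 | 0)(1 | 0))*0)+ → 15 ε-transitions
  1(((1 | 0)(1 | 0))*0)+ → 15 ε-transitions

15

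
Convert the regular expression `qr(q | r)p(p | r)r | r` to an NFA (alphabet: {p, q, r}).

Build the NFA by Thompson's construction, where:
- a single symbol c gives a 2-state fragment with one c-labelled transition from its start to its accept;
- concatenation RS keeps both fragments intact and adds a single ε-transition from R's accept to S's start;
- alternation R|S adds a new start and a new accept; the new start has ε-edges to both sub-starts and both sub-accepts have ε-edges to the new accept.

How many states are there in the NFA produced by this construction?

24

By structural recursion:
Each of the 9 symbol leaves contributes a 2-state fragment.
  q | r — 6 states
  p | r — 6 states
  qr(q | r)p(p | r)r — 20 states
  qr(q | r)p(p | r)r | r — 24 states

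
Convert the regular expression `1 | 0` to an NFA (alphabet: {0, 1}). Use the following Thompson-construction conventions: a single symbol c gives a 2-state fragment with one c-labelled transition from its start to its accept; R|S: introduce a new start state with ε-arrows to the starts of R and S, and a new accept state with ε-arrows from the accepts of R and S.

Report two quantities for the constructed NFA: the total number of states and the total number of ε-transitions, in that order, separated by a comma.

6, 4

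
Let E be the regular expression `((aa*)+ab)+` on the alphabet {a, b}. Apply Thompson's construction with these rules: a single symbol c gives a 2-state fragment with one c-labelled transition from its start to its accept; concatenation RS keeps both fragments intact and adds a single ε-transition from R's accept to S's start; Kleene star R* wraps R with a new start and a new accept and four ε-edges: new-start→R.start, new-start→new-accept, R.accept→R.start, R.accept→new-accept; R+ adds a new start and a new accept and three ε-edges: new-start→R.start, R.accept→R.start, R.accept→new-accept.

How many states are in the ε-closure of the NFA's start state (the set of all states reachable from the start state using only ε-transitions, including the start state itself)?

3

Work bottom-up. For each fragment F, track |ε-closure(F.start)| and whether F's accept lies in that closure (i.e. whether F accepts ε). A single-symbol fragment has closure size 1 and does not accept ε.
  a* : |closure| = 1 (new start) + 1 (body) + 1 (new accept) = 3
  aa* : same as the first factor's closure: |closure| = 1
  (aa*)+ : new start ε-reaches only the body's start; the new accept needs a symbol first: |closure| = 1 + 1 = 2
  (aa*)+ab : same as the first factor's closure: |closure| = 2
  ((aa*)+ab)+ : new start ε-reaches only the body's start; the new accept needs a symbol first: |closure| = 1 + 2 = 3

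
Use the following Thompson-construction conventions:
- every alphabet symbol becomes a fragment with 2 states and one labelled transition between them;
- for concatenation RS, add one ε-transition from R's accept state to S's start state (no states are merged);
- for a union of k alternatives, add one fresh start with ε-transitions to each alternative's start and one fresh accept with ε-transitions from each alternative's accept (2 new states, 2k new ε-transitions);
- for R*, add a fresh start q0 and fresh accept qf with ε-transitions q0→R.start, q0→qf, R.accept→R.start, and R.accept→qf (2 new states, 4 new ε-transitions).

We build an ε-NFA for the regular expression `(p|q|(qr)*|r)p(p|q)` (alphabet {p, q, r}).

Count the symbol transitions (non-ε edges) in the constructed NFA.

8

Recursing over subexpressions:
Each of the 8 symbol leaves contributes exactly 1 symbol transition.
  qr — 2 symbol transitions
  (qr)* — 2 symbol transitions
  p|q|(qr)*|r — 5 symbol transitions
  p|q — 2 symbol transitions
  (p|q|(qr)*|r)p(p|q) — 8 symbol transitions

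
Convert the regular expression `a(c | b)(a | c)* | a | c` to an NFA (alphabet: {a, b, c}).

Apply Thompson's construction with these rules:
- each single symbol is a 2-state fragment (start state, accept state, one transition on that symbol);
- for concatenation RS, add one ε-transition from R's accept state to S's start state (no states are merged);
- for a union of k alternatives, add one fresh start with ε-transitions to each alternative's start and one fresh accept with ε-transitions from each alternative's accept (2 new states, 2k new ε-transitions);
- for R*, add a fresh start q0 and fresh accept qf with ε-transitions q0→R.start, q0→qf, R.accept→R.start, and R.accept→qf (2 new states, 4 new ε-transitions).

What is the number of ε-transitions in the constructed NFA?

20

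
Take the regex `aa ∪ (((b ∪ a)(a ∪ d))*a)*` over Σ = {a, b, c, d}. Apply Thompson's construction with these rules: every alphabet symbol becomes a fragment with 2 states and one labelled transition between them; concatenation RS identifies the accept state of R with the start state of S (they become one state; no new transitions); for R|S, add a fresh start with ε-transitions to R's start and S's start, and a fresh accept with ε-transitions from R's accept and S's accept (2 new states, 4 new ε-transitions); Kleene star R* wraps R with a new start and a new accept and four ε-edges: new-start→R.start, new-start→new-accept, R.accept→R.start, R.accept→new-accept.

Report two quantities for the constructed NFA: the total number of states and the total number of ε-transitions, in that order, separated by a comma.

Recursing over subexpressions:
Each of the 7 symbol leaves contributes 2 states and 0 ε-transitions.
  aa : 3 states, 0 ε-transitions
  b ∪ a : 6 states, 4 ε-transitions
  a ∪ d : 6 states, 4 ε-transitions
  (b ∪ a)(a ∪ d) : 11 states, 8 ε-transitions
  ((b ∪ a)(a ∪ d))* : 13 states, 12 ε-transitions
  ((b ∪ a)(a ∪ d))*a : 14 states, 12 ε-transitions
  (((b ∪ a)(a ∪ d))*a)* : 16 states, 16 ε-transitions
  aa ∪ (((b ∪ a)(a ∪ d))*a)* : 21 states, 20 ε-transitions

21, 20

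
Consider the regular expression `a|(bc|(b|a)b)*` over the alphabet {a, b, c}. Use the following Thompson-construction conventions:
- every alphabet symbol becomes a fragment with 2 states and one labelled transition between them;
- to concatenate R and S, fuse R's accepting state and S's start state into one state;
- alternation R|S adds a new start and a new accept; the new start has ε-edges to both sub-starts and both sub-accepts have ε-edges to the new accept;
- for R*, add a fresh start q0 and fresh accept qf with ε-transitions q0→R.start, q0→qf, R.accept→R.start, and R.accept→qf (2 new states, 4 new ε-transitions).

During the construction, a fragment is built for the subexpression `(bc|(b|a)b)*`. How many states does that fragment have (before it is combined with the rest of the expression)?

14

Fragment for `(bc|(b|a)b)*`:
Each of the 5 symbol leaves contributes a 2-state fragment.
  bc : 3 states
  b|a : 6 states
  (b|a)b : 7 states
  bc|(b|a)b : 12 states
  (bc|(b|a)b)* : 14 states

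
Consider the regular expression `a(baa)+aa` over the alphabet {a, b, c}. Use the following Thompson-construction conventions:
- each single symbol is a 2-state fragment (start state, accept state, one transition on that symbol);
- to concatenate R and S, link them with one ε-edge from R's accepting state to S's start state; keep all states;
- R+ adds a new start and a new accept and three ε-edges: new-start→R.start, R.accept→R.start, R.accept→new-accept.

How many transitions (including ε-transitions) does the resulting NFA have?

By structural recursion:
Each of the 6 symbol leaves contributes 1 transition (1 symbol, 0 ε).
  baa : 5 transitions (3 symbol, 2 ε)
  (baa)+ : 8 transitions (3 symbol, 5 ε)
  a(baa)+aa : 14 transitions (6 symbol, 8 ε)

14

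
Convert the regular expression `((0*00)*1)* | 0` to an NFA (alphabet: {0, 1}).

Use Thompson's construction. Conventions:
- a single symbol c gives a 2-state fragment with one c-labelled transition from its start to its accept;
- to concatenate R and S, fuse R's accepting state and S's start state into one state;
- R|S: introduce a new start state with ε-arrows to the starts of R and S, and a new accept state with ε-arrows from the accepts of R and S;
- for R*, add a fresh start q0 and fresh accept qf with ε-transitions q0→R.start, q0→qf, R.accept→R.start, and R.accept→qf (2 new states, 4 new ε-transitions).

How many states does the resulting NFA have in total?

15

Building bottom-up:
Each of the 5 symbol leaves contributes a 2-state fragment.
  0* : 4 states
  0*00 : 6 states
  (0*00)* : 8 states
  (0*00)*1 : 9 states
  ((0*00)*1)* : 11 states
  ((0*00)*1)* | 0 : 15 states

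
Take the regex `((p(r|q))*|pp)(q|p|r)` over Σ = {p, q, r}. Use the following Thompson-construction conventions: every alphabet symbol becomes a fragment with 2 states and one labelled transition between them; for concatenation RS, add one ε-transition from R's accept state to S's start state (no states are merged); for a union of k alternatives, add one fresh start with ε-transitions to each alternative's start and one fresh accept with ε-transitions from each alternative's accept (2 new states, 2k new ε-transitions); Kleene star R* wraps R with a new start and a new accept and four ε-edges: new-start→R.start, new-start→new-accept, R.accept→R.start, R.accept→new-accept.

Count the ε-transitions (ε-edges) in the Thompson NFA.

Recursing over subexpressions:
Each of the 8 symbol leaves contributes 0 ε-transitions.
  r|q = 4 ε-transitions
  p(r|q) = 5 ε-transitions
  (p(r|q))* = 9 ε-transitions
  pp = 1 ε-transition
  (p(r|q))*|pp = 14 ε-transitions
  q|p|r = 6 ε-transitions
  ((p(r|q))*|pp)(q|p|r) = 21 ε-transitions

21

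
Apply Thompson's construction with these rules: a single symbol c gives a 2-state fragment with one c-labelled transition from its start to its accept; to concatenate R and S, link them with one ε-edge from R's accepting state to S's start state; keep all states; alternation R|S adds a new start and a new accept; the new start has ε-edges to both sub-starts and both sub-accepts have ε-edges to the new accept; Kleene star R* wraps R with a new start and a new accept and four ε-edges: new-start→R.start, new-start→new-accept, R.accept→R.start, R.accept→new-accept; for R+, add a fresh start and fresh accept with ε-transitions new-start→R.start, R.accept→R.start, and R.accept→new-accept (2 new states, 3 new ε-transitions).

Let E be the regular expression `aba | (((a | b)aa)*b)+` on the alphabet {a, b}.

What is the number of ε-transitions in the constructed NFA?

Building bottom-up:
Each of the 8 symbol leaves contributes 0 ε-transitions.
  aba — 2 ε-transitions
  a | b — 4 ε-transitions
  (a | b)aa — 6 ε-transitions
  ((a | b)aa)* — 10 ε-transitions
  ((a | b)aa)*b — 11 ε-transitions
  (((a | b)aa)*b)+ — 14 ε-transitions
  aba | (((a | b)aa)*b)+ — 20 ε-transitions

20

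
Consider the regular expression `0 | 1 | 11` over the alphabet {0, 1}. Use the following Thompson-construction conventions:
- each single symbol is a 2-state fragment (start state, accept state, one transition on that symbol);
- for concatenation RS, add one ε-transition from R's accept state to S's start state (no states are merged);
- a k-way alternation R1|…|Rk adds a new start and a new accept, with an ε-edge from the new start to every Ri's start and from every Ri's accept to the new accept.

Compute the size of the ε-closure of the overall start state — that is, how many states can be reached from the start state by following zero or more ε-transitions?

4

Let C(F) = |ε-closure(F.start)| within fragment F, and note whether F accepts ε. Symbol fragments have C = 1 and do not accept ε. Then:
  11 → C equals the left operand's closure size = 1 (its accept is not ε-reachable, so the closure stops there)
  0 | 1 | 11 → new start ε-reaches every alternative's start; none of them accept ε, so the new accept is not reached: C = 1 + 1 + 1 + 1 = 4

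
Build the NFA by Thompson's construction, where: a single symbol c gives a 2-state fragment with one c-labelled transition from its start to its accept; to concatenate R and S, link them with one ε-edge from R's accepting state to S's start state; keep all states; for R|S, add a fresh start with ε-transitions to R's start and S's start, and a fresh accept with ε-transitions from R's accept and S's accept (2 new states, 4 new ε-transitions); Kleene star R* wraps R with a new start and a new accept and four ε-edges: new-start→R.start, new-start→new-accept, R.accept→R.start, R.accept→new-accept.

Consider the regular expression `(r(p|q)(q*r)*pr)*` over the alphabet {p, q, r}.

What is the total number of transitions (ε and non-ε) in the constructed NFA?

Building bottom-up:
Each of the 7 symbol leaves contributes 1 transition (1 symbol, 0 ε).
  p|q — 6 transitions (2 symbol, 4 ε)
  q* — 5 transitions (1 symbol, 4 ε)
  q*r — 7 transitions (2 symbol, 5 ε)
  (q*r)* — 11 transitions (2 symbol, 9 ε)
  r(p|q)(q*r)*pr — 24 transitions (7 symbol, 17 ε)
  (r(p|q)(q*r)*pr)* — 28 transitions (7 symbol, 21 ε)

28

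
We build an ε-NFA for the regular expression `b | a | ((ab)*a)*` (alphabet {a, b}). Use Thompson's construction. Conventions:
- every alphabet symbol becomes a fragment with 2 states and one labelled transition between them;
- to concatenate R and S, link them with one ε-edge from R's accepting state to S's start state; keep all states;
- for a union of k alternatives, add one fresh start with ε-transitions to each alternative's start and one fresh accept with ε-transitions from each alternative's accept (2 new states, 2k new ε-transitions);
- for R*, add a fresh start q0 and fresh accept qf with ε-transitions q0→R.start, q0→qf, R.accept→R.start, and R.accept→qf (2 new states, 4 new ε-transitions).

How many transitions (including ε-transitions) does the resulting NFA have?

Per subexpression:
Each of the 5 symbol leaves contributes 1 transition (1 symbol, 0 ε).
  ab — 3 transitions (2 symbol, 1 ε)
  (ab)* — 7 transitions (2 symbol, 5 ε)
  (ab)*a — 9 transitions (3 symbol, 6 ε)
  ((ab)*a)* — 13 transitions (3 symbol, 10 ε)
  b | a | ((ab)*a)* — 21 transitions (5 symbol, 16 ε)

21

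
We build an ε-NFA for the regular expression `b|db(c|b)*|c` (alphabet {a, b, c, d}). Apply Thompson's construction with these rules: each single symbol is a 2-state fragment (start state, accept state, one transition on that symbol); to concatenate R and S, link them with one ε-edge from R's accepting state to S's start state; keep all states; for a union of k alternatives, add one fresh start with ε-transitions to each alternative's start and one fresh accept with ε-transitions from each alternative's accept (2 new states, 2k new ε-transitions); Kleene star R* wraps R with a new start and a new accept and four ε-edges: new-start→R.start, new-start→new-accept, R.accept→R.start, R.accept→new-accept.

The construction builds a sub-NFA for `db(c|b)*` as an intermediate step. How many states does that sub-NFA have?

Fragment for `db(c|b)*`:
Each of the 4 symbol leaves contributes a 2-state fragment.
  c|b : 6 states
  (c|b)* : 8 states
  db(c|b)* : 12 states

12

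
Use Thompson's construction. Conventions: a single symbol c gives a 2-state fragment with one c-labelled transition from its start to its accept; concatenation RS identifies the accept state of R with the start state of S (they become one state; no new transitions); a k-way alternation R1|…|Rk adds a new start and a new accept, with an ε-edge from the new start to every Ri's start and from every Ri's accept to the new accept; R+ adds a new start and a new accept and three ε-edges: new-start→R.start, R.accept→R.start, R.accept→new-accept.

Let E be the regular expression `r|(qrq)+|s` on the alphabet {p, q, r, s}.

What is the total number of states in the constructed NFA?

Recursing over subexpressions:
Each of the 5 symbol leaves contributes a 2-state fragment.
  qrq = 4 states
  (qrq)+ = 6 states
  r|(qrq)+|s = 12 states

12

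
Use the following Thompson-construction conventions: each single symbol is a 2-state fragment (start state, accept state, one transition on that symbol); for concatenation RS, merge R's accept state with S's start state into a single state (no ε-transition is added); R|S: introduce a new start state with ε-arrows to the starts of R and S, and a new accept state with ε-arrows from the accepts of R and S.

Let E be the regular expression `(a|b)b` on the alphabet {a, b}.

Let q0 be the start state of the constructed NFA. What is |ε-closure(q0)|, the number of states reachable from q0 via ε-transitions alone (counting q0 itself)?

3

Let C(F) = |ε-closure(F.start)| within fragment F, and note whether F accepts ε. Symbol fragments have C = 1 and do not accept ε. Then:
  a|b : C = 1 + 1 + 1 = 3 (the new accept is not ε-reachable since no branch accepts ε)
  (a|b)b : C equals the left operand's closure size = 3 (its accept is not ε-reachable, so the closure stops there)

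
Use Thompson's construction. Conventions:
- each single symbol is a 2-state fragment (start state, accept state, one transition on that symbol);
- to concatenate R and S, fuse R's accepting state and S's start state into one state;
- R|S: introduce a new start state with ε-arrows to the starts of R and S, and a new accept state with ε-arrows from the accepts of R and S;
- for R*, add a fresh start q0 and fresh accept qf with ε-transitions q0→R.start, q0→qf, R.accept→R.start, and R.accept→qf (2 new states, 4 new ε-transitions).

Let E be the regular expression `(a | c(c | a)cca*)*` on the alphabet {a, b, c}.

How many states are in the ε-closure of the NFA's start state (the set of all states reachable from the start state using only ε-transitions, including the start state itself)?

5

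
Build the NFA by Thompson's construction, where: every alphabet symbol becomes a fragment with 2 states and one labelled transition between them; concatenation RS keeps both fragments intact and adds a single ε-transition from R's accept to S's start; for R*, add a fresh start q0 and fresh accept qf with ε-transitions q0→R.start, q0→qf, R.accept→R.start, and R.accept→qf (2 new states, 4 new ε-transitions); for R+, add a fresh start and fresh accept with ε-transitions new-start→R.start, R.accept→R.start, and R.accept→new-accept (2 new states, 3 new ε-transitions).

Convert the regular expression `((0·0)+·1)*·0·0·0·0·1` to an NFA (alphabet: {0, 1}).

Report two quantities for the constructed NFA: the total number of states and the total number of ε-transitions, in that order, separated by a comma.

20, 14

Per subexpression:
Each of the 8 symbol leaves contributes 2 states and 0 ε-transitions.
  0·0 : 4 states, 1 ε-transition
  (0·0)+ : 6 states, 4 ε-transitions
  (0·0)+·1 : 8 states, 5 ε-transitions
  ((0·0)+·1)* : 10 states, 9 ε-transitions
  ((0·0)+·1)*·0·0·0·0·1 : 20 states, 14 ε-transitions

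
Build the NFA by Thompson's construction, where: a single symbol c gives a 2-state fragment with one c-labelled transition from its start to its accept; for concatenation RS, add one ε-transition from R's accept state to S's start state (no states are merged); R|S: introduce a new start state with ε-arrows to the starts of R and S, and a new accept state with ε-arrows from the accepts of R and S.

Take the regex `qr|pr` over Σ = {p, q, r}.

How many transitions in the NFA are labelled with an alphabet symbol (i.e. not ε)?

Bottom-up over the parse tree:
Each of the 4 symbol leaves contributes exactly 1 symbol transition.
  qr — 2 symbol transitions
  pr — 2 symbol transitions
  qr|pr — 4 symbol transitions

4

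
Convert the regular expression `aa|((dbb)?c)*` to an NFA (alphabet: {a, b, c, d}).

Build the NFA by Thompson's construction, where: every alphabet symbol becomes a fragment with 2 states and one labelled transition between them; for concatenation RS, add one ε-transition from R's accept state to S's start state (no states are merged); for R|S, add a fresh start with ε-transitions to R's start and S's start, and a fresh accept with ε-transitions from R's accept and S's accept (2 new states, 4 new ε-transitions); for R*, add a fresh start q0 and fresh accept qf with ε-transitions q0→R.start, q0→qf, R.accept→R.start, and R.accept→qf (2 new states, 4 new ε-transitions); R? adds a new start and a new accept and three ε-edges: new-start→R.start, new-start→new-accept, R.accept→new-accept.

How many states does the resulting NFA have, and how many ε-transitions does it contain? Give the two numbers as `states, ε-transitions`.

18, 15

Recursing over subexpressions:
Each of the 6 symbol leaves contributes 2 states and 0 ε-transitions.
  aa = 4 states, 1 ε-transition
  dbb = 6 states, 2 ε-transitions
  (dbb)? = 8 states, 5 ε-transitions
  (dbb)?c = 10 states, 6 ε-transitions
  ((dbb)?c)* = 12 states, 10 ε-transitions
  aa|((dbb)?c)* = 18 states, 15 ε-transitions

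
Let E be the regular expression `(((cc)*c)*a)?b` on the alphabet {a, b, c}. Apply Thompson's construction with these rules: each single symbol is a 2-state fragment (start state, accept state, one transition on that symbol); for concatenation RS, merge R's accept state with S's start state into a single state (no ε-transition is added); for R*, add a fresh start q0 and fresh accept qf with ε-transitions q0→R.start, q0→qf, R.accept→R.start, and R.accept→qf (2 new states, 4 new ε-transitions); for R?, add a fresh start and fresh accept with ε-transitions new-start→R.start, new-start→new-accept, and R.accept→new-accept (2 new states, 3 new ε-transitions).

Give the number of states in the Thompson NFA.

Per subexpression:
Each of the 5 symbol leaves contributes a 2-state fragment.
  cc = 3 states
  (cc)* = 5 states
  (cc)*c = 6 states
  ((cc)*c)* = 8 states
  ((cc)*c)*a = 9 states
  (((cc)*c)*a)? = 11 states
  (((cc)*c)*a)?b = 12 states

12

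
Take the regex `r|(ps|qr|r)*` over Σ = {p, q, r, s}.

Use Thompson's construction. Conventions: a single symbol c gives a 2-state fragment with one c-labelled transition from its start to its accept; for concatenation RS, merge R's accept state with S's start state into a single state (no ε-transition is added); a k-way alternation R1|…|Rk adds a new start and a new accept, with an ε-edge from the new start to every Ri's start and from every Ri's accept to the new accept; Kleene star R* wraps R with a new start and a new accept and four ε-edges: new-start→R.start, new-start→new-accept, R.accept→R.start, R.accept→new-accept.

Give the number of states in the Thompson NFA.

Recursing over subexpressions:
Each of the 6 symbol leaves contributes a 2-state fragment.
  ps : 3 states
  qr : 3 states
  ps|qr|r : 10 states
  (ps|qr|r)* : 12 states
  r|(ps|qr|r)* : 16 states

16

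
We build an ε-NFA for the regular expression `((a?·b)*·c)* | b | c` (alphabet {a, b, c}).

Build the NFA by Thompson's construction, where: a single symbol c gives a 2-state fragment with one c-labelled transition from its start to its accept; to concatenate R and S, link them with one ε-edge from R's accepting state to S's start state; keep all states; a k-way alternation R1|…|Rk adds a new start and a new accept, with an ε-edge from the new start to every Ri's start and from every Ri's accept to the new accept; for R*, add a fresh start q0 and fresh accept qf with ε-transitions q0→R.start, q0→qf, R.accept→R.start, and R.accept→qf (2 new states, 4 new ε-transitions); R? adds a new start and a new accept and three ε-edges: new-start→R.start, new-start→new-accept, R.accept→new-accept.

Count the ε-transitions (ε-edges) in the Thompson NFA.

By structural recursion:
Each of the 5 symbol leaves contributes 0 ε-transitions.
  a? → 3 ε-transitions
  a?·b → 4 ε-transitions
  (a?·b)* → 8 ε-transitions
  (a?·b)*·c → 9 ε-transitions
  ((a?·b)*·c)* → 13 ε-transitions
  ((a?·b)*·c)* | b | c → 19 ε-transitions

19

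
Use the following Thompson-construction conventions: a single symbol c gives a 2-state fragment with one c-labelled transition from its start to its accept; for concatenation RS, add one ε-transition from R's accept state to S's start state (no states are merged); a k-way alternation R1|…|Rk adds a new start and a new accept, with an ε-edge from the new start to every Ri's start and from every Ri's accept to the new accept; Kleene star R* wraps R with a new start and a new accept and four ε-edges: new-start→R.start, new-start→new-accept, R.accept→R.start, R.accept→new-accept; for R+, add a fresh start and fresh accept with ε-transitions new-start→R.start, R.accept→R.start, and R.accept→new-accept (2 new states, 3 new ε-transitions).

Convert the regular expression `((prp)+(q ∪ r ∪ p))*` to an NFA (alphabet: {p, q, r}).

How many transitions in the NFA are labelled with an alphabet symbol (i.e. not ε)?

6

Bottom-up over the parse tree:
Each of the 6 symbol leaves contributes exactly 1 symbol transition.
  prp — 3 symbol transitions
  (prp)+ — 3 symbol transitions
  q ∪ r ∪ p — 3 symbol transitions
  (prp)+(q ∪ r ∪ p) — 6 symbol transitions
  ((prp)+(q ∪ r ∪ p))* — 6 symbol transitions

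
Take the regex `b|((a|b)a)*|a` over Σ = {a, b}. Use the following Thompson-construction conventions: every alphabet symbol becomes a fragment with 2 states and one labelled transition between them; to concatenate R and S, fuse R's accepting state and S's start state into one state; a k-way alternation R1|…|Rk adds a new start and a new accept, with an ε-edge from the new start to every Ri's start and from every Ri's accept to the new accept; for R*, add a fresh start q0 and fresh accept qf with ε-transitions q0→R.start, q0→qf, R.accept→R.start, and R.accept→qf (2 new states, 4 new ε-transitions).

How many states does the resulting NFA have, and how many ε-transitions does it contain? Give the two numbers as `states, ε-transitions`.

Per subexpression:
Each of the 5 symbol leaves contributes 2 states and 0 ε-transitions.
  a|b → 6 states, 4 ε-transitions
  (a|b)a → 7 states, 4 ε-transitions
  ((a|b)a)* → 9 states, 8 ε-transitions
  b|((a|b)a)*|a → 15 states, 14 ε-transitions

15, 14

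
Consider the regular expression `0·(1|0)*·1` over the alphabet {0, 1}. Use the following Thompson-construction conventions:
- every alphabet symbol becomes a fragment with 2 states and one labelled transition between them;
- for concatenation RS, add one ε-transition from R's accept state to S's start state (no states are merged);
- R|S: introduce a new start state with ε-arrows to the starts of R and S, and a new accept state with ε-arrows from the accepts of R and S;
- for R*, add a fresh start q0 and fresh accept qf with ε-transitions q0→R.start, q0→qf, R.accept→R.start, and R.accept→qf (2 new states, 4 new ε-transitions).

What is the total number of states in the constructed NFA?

12

Recursing over subexpressions:
Each of the 4 symbol leaves contributes a 2-state fragment.
  1|0 → 6 states
  (1|0)* → 8 states
  0·(1|0)*·1 → 12 states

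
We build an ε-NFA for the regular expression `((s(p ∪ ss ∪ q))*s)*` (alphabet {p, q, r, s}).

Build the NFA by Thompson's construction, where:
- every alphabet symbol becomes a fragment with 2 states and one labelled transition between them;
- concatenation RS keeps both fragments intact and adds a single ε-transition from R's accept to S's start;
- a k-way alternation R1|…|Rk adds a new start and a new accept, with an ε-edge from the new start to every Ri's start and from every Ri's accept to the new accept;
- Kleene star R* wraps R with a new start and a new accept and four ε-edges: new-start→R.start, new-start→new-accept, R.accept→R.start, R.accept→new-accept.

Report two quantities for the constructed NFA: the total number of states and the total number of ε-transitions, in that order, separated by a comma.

18, 17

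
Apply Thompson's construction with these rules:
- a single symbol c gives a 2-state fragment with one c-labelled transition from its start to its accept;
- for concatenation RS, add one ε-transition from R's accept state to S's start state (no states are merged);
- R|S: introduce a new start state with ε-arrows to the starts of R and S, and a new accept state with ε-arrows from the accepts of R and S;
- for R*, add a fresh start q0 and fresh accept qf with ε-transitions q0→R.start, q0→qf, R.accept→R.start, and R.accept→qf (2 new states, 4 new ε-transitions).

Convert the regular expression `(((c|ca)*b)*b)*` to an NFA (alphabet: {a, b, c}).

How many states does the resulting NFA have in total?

18

Bottom-up over the parse tree:
Each of the 5 symbol leaves contributes a 2-state fragment.
  ca = 4 states
  c|ca = 8 states
  (c|ca)* = 10 states
  (c|ca)*b = 12 states
  ((c|ca)*b)* = 14 states
  ((c|ca)*b)*b = 16 states
  (((c|ca)*b)*b)* = 18 states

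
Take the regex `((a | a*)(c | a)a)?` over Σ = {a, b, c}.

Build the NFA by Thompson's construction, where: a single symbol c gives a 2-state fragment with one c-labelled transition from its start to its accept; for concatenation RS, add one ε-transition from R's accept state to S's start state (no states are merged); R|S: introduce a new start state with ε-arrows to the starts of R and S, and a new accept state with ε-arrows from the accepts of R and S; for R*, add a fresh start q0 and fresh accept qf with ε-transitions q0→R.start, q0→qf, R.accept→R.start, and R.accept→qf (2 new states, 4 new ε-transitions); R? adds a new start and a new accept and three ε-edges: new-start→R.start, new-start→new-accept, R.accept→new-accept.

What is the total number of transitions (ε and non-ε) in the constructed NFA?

22

Recursing over subexpressions:
Each of the 5 symbol leaves contributes 1 transition (1 symbol, 0 ε).
  a* — 5 transitions (1 symbol, 4 ε)
  a | a* — 10 transitions (2 symbol, 8 ε)
  c | a — 6 transitions (2 symbol, 4 ε)
  (a | a*)(c | a)a — 19 transitions (5 symbol, 14 ε)
  ((a | a*)(c | a)a)? — 22 transitions (5 symbol, 17 ε)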